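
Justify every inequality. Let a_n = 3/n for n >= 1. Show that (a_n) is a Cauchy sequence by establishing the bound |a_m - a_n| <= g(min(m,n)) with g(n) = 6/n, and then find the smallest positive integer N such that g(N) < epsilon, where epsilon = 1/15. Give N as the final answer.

For any m, n >= 1, by the triangle inequality:
|a_m - a_n| = |3/m - 3/n| <= 3*1/m + 3*1/n <= 6/min(m,n).
So g(n) = 6/n bounds the Cauchy difference. Since g(n) -> 0, (a_n) is Cauchy.
Now solve g(N) < 1/15: 6/N < 1/15 <=> N > 6 / (1/15) = 90.
The smallest integer strictly greater than 90 is N = 91.
Check: g(91) = 6/91 = 6/91 < 1/15; g(90) = 1/15 >= 1/15. So N = 91.

91


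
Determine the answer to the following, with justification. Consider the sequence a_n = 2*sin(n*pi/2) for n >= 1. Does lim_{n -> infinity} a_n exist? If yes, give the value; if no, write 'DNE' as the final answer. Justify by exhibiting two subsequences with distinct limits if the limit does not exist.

Examine the behaviour of a_n along subsequences.
a_{4k+1} = 2*sin(pi/2 + 2k*pi) = 2 -> 2. a_{4k+3} = 2*sin(3pi/2 + 2k*pi) = -2 -> -2.
Since these two subsequential limits are 2 and -2, distinct, the full sequence cannot converge (a convergent sequence has all subsequences tending to the same limit). So lim a_n does not exist.

DNE


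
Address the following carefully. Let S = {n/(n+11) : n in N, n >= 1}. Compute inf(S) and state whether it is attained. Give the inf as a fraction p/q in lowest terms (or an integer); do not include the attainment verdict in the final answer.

Analysis:
- Values: 1/12, 2/13, 3/14, 4/15, ... strictly increasing.
- Minimum is 1/12 (n=1); inf = 1/12 (attained).
- n/(n+11) = 1 - 11/(n+11) -> 1 from below as n -> infinity, and never equals 1.
- So sup = 1 (not attained).
Conclusion: inf(S) = 1/12, attained in S.

1/12


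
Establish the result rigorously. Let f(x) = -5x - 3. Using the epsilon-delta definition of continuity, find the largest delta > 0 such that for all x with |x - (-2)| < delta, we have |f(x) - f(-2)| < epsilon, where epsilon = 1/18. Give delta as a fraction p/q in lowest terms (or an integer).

We compute f(-2) = -5*(-2) - 3 = 7.
|f(x) - f(-2)| = |-5x - 3 - (7)| = |-5(x - (-2))| = 5|x - (-2)|.
We need 5|x - (-2)| < 1/18, i.e. |x - (-2)| < 1/18 / 5 = 1/90.
So any delta <= 1/90 works. Conversely, if delta > 1/90, then x = -2 + 1/90 satisfies |x - (-2)| = 1/90 < delta but |f(x) - f(-2)| = 5 * 1/90 = 1/18, which is not < 1/18; so no larger delta works.
Hence the largest such delta is 1/90.

1/90


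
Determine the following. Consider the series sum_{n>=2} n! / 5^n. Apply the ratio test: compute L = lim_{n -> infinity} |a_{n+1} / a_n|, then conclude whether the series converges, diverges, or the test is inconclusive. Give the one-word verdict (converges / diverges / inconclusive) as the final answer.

Let a_n denote the general term. Form the ratio a_{n+1}/a_n and simplify:
a_{n+1}/a_n = n/5 + 1/5
Take the limit as n -> infinity: L = infinity.
Since L = infinity > 1 (or L = infinity), the ratio test implies the series diverges.

diverges


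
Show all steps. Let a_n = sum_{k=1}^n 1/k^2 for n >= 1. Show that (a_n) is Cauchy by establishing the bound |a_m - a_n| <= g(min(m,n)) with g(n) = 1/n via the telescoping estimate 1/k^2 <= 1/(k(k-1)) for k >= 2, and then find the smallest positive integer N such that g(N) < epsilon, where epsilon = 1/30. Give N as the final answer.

For m > n >= 1: |a_m - a_n| = sum_{k=n+1}^m 1/k^2.
Use 1/k^2 <= 1/(k(k-1)) = 1/(k-1) - 1/k for k >= 2:
sum_{k=n+1}^m 1/k^2 <= sum_{k=n+1}^m (1/(k-1) - 1/k) = 1/n - 1/m <= 1/n.
By symmetry the same bound holds with n,m swapped, so |a_m - a_n| <= 1/min(m,n) = g(min(m,n)). Since g(n) -> 0, (a_n) is Cauchy.
Now solve g(N) < 1/30: 1/N < 1/30 <=> N > 1/(1/30) = 30.
The smallest integer strictly greater than 30 is N = 31.
Check: g(31) = 1/31 < 1/30; g(30) = 1/30 >= 1/30. So N = 31.

31


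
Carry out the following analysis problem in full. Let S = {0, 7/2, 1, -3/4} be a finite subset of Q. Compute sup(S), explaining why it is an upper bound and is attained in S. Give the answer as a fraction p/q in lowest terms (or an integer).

S is finite, so sup(S) = max(S).
Sorted decreasing:
7/2, 1, 0, -3/4
The extremum is 7/2.
For every x in S, x <= 7/2. And 7/2 is in S, so it is attained.
Therefore sup(S) = 7/2.

7/2


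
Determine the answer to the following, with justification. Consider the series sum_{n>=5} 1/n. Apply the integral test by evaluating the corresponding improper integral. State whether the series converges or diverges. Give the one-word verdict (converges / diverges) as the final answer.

Let f(x) = 1/x. Then f is positive, continuous, and decreasing on [5, infinity), so the integral test applies.
Compute the improper integral int_{5}^infinity f(x) dx:
  antiderivative F(x) = log(x).
  As x -> infinity, log(x) -> infinity.
  So int = infinity - log(5) = infinity. By the integral test, the series diverges.

diverges


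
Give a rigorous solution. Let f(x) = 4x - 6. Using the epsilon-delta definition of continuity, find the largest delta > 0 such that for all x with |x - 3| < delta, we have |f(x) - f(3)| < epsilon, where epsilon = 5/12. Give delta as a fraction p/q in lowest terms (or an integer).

We compute f(3) = 4*(3) - 6 = 6.
|f(x) - f(3)| = |4x - 6 - (6)| = |4(x - 3)| = 4|x - 3|.
We need 4|x - 3| < 5/12, i.e. |x - 3| < 5/12 / 4 = 5/48.
So any delta <= 5/48 works. Conversely, if delta > 5/48, then x = 3 + 5/48 satisfies |x - 3| = 5/48 < delta but |f(x) - f(3)| = 4 * 5/48 = 5/12, which is not < 5/12; so no larger delta works.
Hence the largest such delta is 5/48.

5/48


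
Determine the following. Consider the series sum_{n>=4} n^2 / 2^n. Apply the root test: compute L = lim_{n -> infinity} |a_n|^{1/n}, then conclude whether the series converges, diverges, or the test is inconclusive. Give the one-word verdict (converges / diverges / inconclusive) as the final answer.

Let a_n denote the general term. Form |a_n|^(1/n) and simplify:
|a_n|^(1/n) = n^(2/n)/2
Take the limit as n -> infinity: L = 1/2.
Since L = 1/2 < 1, the root test implies convergence.

converges


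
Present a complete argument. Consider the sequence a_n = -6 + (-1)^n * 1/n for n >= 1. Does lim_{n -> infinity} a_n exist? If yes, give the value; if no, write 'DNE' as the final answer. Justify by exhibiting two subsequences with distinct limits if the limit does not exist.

Examine the behaviour of a_n along subsequences.
Even-n subsequence a_{2k} = -6 + 1/(2k) -> -6. Odd-n subsequence a_{2k+1} = -6 - 1/(2k+1) -> -6. Both tend to -6, which suggests the limit is -6; verify directly.
|a_n - (-6)| = |(-1)^n * 1/n| = 1/n for every n >= 1.
Given epsilon > 0, choose a positive integer N > 1/epsilon. Then for all n >= N, |a_n - (-6)| = 1/n <= 1/N < epsilon.
So by the definition of the limit, lim a_n exists and equals -6.

-6


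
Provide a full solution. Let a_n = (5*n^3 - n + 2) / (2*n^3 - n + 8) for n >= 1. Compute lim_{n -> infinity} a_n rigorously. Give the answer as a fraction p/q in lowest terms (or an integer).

Divide numerator and denominator by n^3, the highest power:
numerator / n^3 = 5 - 1/n^2 + 2/n^3
denominator / n^3 = 2 - 1/n^2 + 8/n^3
As n -> infinity, all terms of the form c/n^k (k >= 1) tend to 0.
So numerator / n^3 -> 5 and denominator / n^3 -> 2.
Therefore lim a_n = 5/2.

5/2


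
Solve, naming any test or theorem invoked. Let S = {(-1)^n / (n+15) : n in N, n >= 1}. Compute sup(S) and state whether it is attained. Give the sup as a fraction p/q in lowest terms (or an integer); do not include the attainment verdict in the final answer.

Analysis:
- Values: -1/16, 1/17, -1/18, 1/19, -1/20, ...
- Positive terms (even n): 1/(2+15), 1/(4+15), ... decreasing -> max = 1/17 (n=2).
- Negative terms (odd n): -1/(1+15), -1/(3+15), ... increasing -> min = -1/16 (n=1).
- So sup = 1/17 (attained at n=2); inf = -1/16 (attained at n=1).
Conclusion: sup(S) = 1/17, attained in S.

1/17


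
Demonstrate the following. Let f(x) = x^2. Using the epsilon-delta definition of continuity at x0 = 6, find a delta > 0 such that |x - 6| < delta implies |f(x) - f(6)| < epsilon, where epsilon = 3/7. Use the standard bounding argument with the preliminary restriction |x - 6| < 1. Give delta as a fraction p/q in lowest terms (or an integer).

Factor: |x^2 - (6)^2| = |x - 6| * |x + 6|.
Impose |x - 6| < 1 first. Then |x + 6| = |(x - 6) + 2*(6)| <= |x - 6| + 2*|6| < 1 + 12 = 13.
So |x^2 - (6)^2| < delta * 13.
We need delta * 13 <= 3/7, i.e. delta <= 3/7/13 = 3/91.
Since 3/91 < 1, this is tighter than 1; take delta = 3/91.
So delta = 3/91 works.

3/91


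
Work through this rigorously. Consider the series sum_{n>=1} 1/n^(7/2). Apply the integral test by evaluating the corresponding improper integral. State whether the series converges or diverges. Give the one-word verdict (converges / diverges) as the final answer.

Let f(x) = x^(-7/2). Then f is positive, continuous, and decreasing on [1, infinity), so the integral test applies.
Compute the improper integral int_{1}^infinity f(x) dx:
  antiderivative F(x) = -2/(5*x^(5/2)).
  As x -> infinity, F(x) -> 0 (since p = 7/2 > 1).
  So int = F(infinity) - F(1) = 0 - (-2/5) = 2/5.
  Finite, so by the integral test, the series converges.

converges


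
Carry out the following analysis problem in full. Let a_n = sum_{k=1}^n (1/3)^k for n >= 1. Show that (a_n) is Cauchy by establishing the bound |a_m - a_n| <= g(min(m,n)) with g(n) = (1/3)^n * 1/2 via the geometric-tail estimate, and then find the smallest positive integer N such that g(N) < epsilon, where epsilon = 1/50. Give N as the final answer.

For m > n >= 1: |a_m - a_n| = sum_{k=n+1}^m (1/3)^k < sum_{k=n+1}^infinity (1/3)^k = (1/3)^(n+1) / (1 - 1/3) = (1/3)^n * (1/3) * (3/2) = (1/3)^n * 1/2.
So g(n) = (1/3)^n / 2. Since g(n) -> 0, (a_n) is Cauchy.
Now solve g(N) < 1/50: (1/3)^N / 2 < 1/50 <=> 3^N > 1 / (2 * 1/50) = 25.
Check powers of 3: 3^2 = 9 <= 25, 3^3 = 27 > 25.
So the smallest such N is 3. Check: g(3) = 1/(2 * 27) = 1/54 < 1/50.

3


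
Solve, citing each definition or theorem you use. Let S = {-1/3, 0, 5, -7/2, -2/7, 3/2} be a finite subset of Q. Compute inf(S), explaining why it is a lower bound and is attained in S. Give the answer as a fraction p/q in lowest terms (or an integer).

S is finite, so inf(S) = min(S).
Sorted increasing:
-7/2, -1/3, -2/7, 0, 3/2, 5
The extremum is -7/2.
For every x in S, x >= -7/2. And -7/2 is in S, so it is attained.
Therefore inf(S) = -7/2.

-7/2


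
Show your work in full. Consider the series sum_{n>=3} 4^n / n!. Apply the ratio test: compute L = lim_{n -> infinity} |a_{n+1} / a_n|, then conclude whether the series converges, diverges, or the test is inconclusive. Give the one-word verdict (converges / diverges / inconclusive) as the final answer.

Let a_n denote the general term. Form the ratio a_{n+1}/a_n and simplify:
a_{n+1}/a_n = 4/(n + 1)
Take the limit as n -> infinity: L = 0.
Since L = 0 < 1, the ratio test implies the series converges.

converges


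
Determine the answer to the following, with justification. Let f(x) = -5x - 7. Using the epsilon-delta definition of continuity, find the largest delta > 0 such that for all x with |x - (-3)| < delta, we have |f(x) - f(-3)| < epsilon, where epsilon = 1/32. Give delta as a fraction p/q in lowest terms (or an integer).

We compute f(-3) = -5*(-3) - 7 = 8.
|f(x) - f(-3)| = |-5x - 7 - (8)| = |-5(x - (-3))| = 5|x - (-3)|.
We need 5|x - (-3)| < 1/32, i.e. |x - (-3)| < 1/32 / 5 = 1/160.
So any delta <= 1/160 works. Conversely, if delta > 1/160, then x = -3 + 1/160 satisfies |x - (-3)| = 1/160 < delta but |f(x) - f(-3)| = 5 * 1/160 = 1/32, which is not < 1/32; so no larger delta works.
Hence the largest such delta is 1/160.

1/160


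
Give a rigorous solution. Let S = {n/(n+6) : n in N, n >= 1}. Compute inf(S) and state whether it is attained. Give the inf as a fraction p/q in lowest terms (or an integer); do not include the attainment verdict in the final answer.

Analysis:
- Values: 1/7, 1/4, 1/3, 2/5, ... strictly increasing.
- Minimum is 1/7 (n=1); inf = 1/7 (attained).
- n/(n+6) = 1 - 6/(n+6) -> 1 from below as n -> infinity, and never equals 1.
- So sup = 1 (not attained).
Conclusion: inf(S) = 1/7, attained in S.

1/7


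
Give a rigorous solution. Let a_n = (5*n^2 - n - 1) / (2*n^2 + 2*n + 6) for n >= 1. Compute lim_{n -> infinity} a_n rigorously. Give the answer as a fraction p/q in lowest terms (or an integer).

Divide numerator and denominator by n^2, the highest power:
numerator / n^2 = 5 - 1/n - 1/n^2
denominator / n^2 = 2 + 2/n + 6/n^2
As n -> infinity, all terms of the form c/n^k (k >= 1) tend to 0.
So numerator / n^2 -> 5 and denominator / n^2 -> 2.
Therefore lim a_n = 5/2.

5/2


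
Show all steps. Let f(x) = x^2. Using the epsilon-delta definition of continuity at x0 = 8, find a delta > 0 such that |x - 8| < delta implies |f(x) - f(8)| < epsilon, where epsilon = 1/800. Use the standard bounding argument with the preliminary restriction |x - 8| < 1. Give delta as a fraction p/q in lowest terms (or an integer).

Factor: |x^2 - (8)^2| = |x - 8| * |x + 8|.
Impose |x - 8| < 1 first. Then |x + 8| = |(x - 8) + 2*(8)| <= |x - 8| + 2*|8| < 1 + 16 = 17.
So |x^2 - (8)^2| < delta * 17.
We need delta * 17 <= 1/800, i.e. delta <= 1/800/17 = 1/13600.
Since 1/13600 < 1, this is tighter than 1; take delta = 1/13600.
So delta = 1/13600 works.

1/13600


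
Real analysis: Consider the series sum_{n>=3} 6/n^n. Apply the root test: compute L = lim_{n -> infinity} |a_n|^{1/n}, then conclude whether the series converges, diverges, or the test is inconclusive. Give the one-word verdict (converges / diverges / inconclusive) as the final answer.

Let a_n denote the general term. Form |a_n|^(1/n) and simplify:
|a_n|^(1/n) = 6^(1/n)/n
Take the limit as n -> infinity: L = 0.
Since L = 0 < 1, the root test implies convergence.

converges


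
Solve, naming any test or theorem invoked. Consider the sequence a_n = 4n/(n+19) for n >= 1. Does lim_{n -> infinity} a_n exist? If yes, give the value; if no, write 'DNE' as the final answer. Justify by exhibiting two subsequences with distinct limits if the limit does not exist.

Examine the behaviour of a_n along subsequences.
Even-n subsequence a_{2k} = 4(2k)/(2k+19) -> 4. Odd-n subsequence a_{2k+1} = 4(2k+1)/(2k+20) -> 4. Both tend to 4, which suggests the limit is 4; verify directly.
|a_n - 4| = |4n - 4(n+19)| / (n+19) = 76/(n+19) < 76/n for every n >= 1.
Given epsilon > 0, choose a positive integer N > 76/epsilon. Then for all n >= N, |a_n - 4| < 76/n <= 76/N < epsilon.
So by the definition of the limit, lim a_n exists and equals 4.

4


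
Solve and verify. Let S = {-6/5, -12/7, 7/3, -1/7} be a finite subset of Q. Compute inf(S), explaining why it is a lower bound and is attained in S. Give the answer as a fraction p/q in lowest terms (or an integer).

S is finite, so inf(S) = min(S).
Sorted increasing:
-12/7, -6/5, -1/7, 7/3
The extremum is -12/7.
For every x in S, x >= -12/7. And -12/7 is in S, so it is attained.
Therefore inf(S) = -12/7.

-12/7


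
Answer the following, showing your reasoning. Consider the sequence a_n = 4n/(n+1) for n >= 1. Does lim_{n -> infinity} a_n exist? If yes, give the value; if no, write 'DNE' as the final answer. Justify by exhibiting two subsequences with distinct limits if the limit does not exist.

Examine the behaviour of a_n along subsequences.
Even-n subsequence a_{2k} = 4(2k)/(2k+1) -> 4. Odd-n subsequence a_{2k+1} = 4(2k+1)/(2k+2) -> 4. Both tend to 4, which suggests the limit is 4; verify directly.
|a_n - 4| = |4n - 4(n+1)| / (n+1) = 4/(n+1) < 4/n for every n >= 1.
Given epsilon > 0, choose a positive integer N > 4/epsilon. Then for all n >= N, |a_n - 4| < 4/n <= 4/N < epsilon.
So by the definition of the limit, lim a_n exists and equals 4.

4


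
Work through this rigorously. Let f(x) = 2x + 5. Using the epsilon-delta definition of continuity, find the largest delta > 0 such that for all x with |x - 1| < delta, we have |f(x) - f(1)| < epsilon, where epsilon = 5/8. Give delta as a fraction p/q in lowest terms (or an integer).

We compute f(1) = 2*(1) + 5 = 7.
|f(x) - f(1)| = |2x + 5 - (7)| = |2(x - 1)| = 2|x - 1|.
We need 2|x - 1| < 5/8, i.e. |x - 1| < 5/8 / 2 = 5/16.
So any delta <= 5/16 works. Conversely, if delta > 5/16, then x = 1 + 5/16 satisfies |x - 1| = 5/16 < delta but |f(x) - f(1)| = 2 * 5/16 = 5/8, which is not < 5/8; so no larger delta works.
Hence the largest such delta is 5/16.

5/16


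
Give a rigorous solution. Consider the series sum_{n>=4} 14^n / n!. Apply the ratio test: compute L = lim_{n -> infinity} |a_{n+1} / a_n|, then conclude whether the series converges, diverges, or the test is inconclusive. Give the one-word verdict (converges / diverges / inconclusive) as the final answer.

Let a_n denote the general term. Form the ratio a_{n+1}/a_n and simplify:
a_{n+1}/a_n = 14/(n + 1)
Take the limit as n -> infinity: L = 0.
Since L = 0 < 1, the ratio test implies the series converges.

converges


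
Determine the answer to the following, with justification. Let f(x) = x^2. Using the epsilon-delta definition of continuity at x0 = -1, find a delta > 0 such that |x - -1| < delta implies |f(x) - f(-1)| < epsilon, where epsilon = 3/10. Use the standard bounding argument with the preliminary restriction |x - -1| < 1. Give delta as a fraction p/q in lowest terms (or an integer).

Factor: |x^2 - (-1)^2| = |x - -1| * |x + -1|.
Impose |x - -1| < 1 first. Then |x + -1| = |(x - -1) + 2*(-1)| <= |x - -1| + 2*|-1| < 1 + 2 = 3.
So |x^2 - (-1)^2| < delta * 3.
We need delta * 3 <= 3/10, i.e. delta <= 3/10/3 = 1/10.
Since 1/10 < 1, this is tighter than 1; take delta = 1/10.
So delta = 1/10 works.

1/10


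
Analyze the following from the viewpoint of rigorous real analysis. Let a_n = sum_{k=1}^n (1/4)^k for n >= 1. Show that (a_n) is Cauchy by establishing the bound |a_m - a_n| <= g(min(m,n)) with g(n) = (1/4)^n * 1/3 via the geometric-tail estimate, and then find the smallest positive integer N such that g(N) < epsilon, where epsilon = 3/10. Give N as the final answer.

For m > n >= 1: |a_m - a_n| = sum_{k=n+1}^m (1/4)^k < sum_{k=n+1}^infinity (1/4)^k = (1/4)^(n+1) / (1 - 1/4) = (1/4)^n * (1/4) * (4/3) = (1/4)^n * 1/3.
So g(n) = (1/4)^n / 3. Since g(n) -> 0, (a_n) is Cauchy.
Now solve g(N) < 3/10: (1/4)^N / 3 < 3/10 <=> 4^N > 1 / (3 * 3/10) = 10/9.
Check powers of 4: 4^0 = 1 <= 10/9, 4^1 = 4 > 10/9.
So the smallest such N is 1. Check: g(1) = 1/(3 * 4) = 1/12 < 3/10.

1


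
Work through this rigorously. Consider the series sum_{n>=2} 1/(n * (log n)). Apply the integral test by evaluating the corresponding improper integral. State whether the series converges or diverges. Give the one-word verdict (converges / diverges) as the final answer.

Let f(x) = 1/(x*log(x)). Then f is positive, continuous, and decreasing on [2, infinity), so the integral test applies.
Compute the improper integral int_{2}^infinity f(x) dx:
  antiderivative F(x) = log(log(x)).
  F(x) = log(log(x)) -> infinity as x -> infinity. The integral diverges, so by the integral test, the series diverges.

diverges


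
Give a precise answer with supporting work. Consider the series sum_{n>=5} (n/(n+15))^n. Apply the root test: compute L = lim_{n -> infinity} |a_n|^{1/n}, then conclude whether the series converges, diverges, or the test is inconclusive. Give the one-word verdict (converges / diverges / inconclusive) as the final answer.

Let a_n denote the general term. Form |a_n|^(1/n) and simplify:
|a_n|^(1/n) = n/(n + 15)
Take the limit as n -> infinity: L = 1.
Since L = 1, the root test is inconclusive. (In fact a_n = (n/(n+15))^n -> e^(-15) != 0, so the nth-term test shows divergence; but the root test itself gives no conclusion.)

inconclusive


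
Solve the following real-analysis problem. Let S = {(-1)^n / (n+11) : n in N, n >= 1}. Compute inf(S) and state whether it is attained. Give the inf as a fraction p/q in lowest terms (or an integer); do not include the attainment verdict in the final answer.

Analysis:
- Values: -1/12, 1/13, -1/14, 1/15, -1/16, ...
- Positive terms (even n): 1/(2+11), 1/(4+11), ... decreasing -> max = 1/13 (n=2).
- Negative terms (odd n): -1/(1+11), -1/(3+11), ... increasing -> min = -1/12 (n=1).
- So sup = 1/13 (attained at n=2); inf = -1/12 (attained at n=1).
Conclusion: inf(S) = -1/12, attained in S.

-1/12


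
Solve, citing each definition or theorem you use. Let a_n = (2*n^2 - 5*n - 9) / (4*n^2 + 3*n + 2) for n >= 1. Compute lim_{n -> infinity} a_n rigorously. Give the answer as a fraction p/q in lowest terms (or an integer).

Divide numerator and denominator by n^2, the highest power:
numerator / n^2 = 2 - 5/n - 9/n^2
denominator / n^2 = 4 + 3/n + 2/n^2
As n -> infinity, all terms of the form c/n^k (k >= 1) tend to 0.
So numerator / n^2 -> 2 and denominator / n^2 -> 4.
Therefore lim a_n = 1/2.

1/2


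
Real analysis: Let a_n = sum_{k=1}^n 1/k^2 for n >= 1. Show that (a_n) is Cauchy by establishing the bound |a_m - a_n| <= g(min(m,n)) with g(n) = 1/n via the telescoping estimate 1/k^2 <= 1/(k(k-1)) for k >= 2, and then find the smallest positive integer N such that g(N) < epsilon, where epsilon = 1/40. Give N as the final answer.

For m > n >= 1: |a_m - a_n| = sum_{k=n+1}^m 1/k^2.
Use 1/k^2 <= 1/(k(k-1)) = 1/(k-1) - 1/k for k >= 2:
sum_{k=n+1}^m 1/k^2 <= sum_{k=n+1}^m (1/(k-1) - 1/k) = 1/n - 1/m <= 1/n.
By symmetry the same bound holds with n,m swapped, so |a_m - a_n| <= 1/min(m,n) = g(min(m,n)). Since g(n) -> 0, (a_n) is Cauchy.
Now solve g(N) < 1/40: 1/N < 1/40 <=> N > 1/(1/40) = 40.
The smallest integer strictly greater than 40 is N = 41.
Check: g(41) = 1/41 < 1/40; g(40) = 1/40 >= 1/40. So N = 41.

41


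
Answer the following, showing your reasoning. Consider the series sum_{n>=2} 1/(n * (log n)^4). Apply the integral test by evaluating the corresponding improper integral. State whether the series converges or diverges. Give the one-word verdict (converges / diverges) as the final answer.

Let f(x) = 1/(x*log(x)^4). Then f is positive, continuous, and decreasing on [2, infinity), so the integral test applies.
Compute the improper integral int_{2}^infinity f(x) dx:
  antiderivative F(x) = -1/(3*log(x)^3).
  F(x) -> 0 as x -> infinity.  int = 0 - F(2) = 1/(3*log(2)^3) < infinity. By the integral test, the series converges.

converges


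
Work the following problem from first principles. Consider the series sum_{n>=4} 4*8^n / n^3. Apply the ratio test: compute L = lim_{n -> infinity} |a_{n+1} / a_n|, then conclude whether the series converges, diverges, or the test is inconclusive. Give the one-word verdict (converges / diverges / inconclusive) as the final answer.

Let a_n denote the general term. Form the ratio a_{n+1}/a_n and simplify:
a_{n+1}/a_n = 8*n^3/(n + 1)^3
Take the limit as n -> infinity: L = 8.
Since L = 8 > 1 (or L = infinity), the ratio test implies the series diverges.

diverges


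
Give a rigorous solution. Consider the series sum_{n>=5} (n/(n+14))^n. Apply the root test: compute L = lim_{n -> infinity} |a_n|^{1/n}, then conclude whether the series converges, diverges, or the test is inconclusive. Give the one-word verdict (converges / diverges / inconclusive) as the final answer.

Let a_n denote the general term. Form |a_n|^(1/n) and simplify:
|a_n|^(1/n) = n/(n + 14)
Take the limit as n -> infinity: L = 1.
Since L = 1, the root test is inconclusive. (In fact a_n = (n/(n+14))^n -> e^(-14) != 0, so the nth-term test shows divergence; but the root test itself gives no conclusion.)

inconclusive


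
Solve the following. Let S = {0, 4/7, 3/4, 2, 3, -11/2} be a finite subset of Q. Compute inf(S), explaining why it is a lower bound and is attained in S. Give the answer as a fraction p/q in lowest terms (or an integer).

S is finite, so inf(S) = min(S).
Sorted increasing:
-11/2, 0, 4/7, 3/4, 2, 3
The extremum is -11/2.
For every x in S, x >= -11/2. And -11/2 is in S, so it is attained.
Therefore inf(S) = -11/2.

-11/2


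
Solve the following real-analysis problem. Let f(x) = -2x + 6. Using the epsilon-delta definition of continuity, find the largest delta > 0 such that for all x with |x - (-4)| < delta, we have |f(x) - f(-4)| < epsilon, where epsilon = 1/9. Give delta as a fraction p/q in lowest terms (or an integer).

We compute f(-4) = -2*(-4) + 6 = 14.
|f(x) - f(-4)| = |-2x + 6 - (14)| = |-2(x - (-4))| = 2|x - (-4)|.
We need 2|x - (-4)| < 1/9, i.e. |x - (-4)| < 1/9 / 2 = 1/18.
So any delta <= 1/18 works. Conversely, if delta > 1/18, then x = -4 + 1/18 satisfies |x - (-4)| = 1/18 < delta but |f(x) - f(-4)| = 2 * 1/18 = 1/9, which is not < 1/9; so no larger delta works.
Hence the largest such delta is 1/18.

1/18


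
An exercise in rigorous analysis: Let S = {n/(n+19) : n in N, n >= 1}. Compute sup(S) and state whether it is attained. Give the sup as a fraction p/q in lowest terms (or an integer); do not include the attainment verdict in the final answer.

Analysis:
- Values: 1/20, 2/21, 3/22, 4/23, ... strictly increasing.
- Minimum is 1/20 (n=1); inf = 1/20 (attained).
- n/(n+19) = 1 - 19/(n+19) -> 1 from below as n -> infinity, and never equals 1.
- So sup = 1 (not attained).
Conclusion: sup(S) = 1, not attained in S.

1


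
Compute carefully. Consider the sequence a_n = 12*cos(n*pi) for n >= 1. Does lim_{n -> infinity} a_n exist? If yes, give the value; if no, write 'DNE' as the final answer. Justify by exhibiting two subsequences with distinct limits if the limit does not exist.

Examine the behaviour of a_n along subsequences.
cos(n*pi) = (-1)^n, so a_n = 12*(-1)^n. a_{2k} = 12 -> 12. a_{2k+1} = -12 -> -12.
Since these two subsequential limits are 12 and -12, distinct, the full sequence cannot converge (a convergent sequence has all subsequences tending to the same limit). So lim a_n does not exist.

DNE


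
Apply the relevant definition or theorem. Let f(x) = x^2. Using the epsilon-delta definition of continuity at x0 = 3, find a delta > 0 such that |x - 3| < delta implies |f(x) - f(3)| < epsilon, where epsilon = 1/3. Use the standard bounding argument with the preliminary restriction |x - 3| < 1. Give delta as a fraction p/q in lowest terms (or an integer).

Factor: |x^2 - (3)^2| = |x - 3| * |x + 3|.
Impose |x - 3| < 1 first. Then |x + 3| = |(x - 3) + 2*(3)| <= |x - 3| + 2*|3| < 1 + 6 = 7.
So |x^2 - (3)^2| < delta * 7.
We need delta * 7 <= 1/3, i.e. delta <= 1/3/7 = 1/21.
Since 1/21 < 1, this is tighter than 1; take delta = 1/21.
So delta = 1/21 works.

1/21


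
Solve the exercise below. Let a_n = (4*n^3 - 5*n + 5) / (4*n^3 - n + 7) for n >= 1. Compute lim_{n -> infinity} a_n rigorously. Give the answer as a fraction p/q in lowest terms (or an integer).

Divide numerator and denominator by n^3, the highest power:
numerator / n^3 = 4 - 5/n^2 + 5/n^3
denominator / n^3 = 4 - 1/n^2 + 7/n^3
As n -> infinity, all terms of the form c/n^k (k >= 1) tend to 0.
So numerator / n^3 -> 4 and denominator / n^3 -> 4.
Therefore lim a_n = 1.

1


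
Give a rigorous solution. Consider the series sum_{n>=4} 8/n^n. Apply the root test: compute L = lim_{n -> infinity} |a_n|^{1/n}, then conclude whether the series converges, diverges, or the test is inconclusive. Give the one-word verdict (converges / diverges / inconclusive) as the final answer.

Let a_n denote the general term. Form |a_n|^(1/n) and simplify:
|a_n|^(1/n) = 2^(3/n)/n
Take the limit as n -> infinity: L = 0.
Since L = 0 < 1, the root test implies convergence.

converges


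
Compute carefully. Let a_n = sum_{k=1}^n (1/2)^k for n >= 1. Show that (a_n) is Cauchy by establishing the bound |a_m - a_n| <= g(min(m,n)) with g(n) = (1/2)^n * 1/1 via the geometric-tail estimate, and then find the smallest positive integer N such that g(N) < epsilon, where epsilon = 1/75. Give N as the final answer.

For m > n >= 1: |a_m - a_n| = sum_{k=n+1}^m (1/2)^k < sum_{k=n+1}^infinity (1/2)^k = (1/2)^(n+1) / (1 - 1/2) = (1/2)^n * (1/2) * (2/1) = (1/2)^n * 1/1.
So g(n) = (1/2)^n / 1. Since g(n) -> 0, (a_n) is Cauchy.
Now solve g(N) < 1/75: (1/2)^N / 1 < 1/75 <=> 2^N > 1 / (1 * 1/75) = 75.
Check powers of 2: 2^6 = 64 <= 75, 2^7 = 128 > 75.
So the smallest such N is 7. Check: g(7) = 1/(1 * 128) = 1/128 < 1/75.

7


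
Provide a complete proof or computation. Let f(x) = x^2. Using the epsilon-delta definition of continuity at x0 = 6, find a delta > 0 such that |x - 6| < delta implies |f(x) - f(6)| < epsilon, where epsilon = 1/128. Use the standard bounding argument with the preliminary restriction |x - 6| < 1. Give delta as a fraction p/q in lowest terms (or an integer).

Factor: |x^2 - (6)^2| = |x - 6| * |x + 6|.
Impose |x - 6| < 1 first. Then |x + 6| = |(x - 6) + 2*(6)| <= |x - 6| + 2*|6| < 1 + 12 = 13.
So |x^2 - (6)^2| < delta * 13.
We need delta * 13 <= 1/128, i.e. delta <= 1/128/13 = 1/1664.
Since 1/1664 < 1, this is tighter than 1; take delta = 1/1664.
So delta = 1/1664 works.

1/1664


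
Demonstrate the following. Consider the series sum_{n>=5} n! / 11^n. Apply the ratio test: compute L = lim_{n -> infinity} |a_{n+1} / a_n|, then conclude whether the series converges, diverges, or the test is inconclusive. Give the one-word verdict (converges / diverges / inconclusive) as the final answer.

Let a_n denote the general term. Form the ratio a_{n+1}/a_n and simplify:
a_{n+1}/a_n = n/11 + 1/11
Take the limit as n -> infinity: L = infinity.
Since L = infinity > 1 (or L = infinity), the ratio test implies the series diverges.

diverges


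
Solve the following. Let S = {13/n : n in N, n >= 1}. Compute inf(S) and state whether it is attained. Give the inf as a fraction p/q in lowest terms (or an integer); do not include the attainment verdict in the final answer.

Analysis:
- Values: 13, 13/2, 13/3, 13/4, ... strictly decreasing.
- The maximum is 13 (n=1); sup = 13 (attained).
- The set is bounded below by 0; 13/n -> 0 so 0 is the greatest lower bound.
- 0 is not in the set, so inf = 0 is not attained.
Conclusion: inf(S) = 0, not attained in S.

0


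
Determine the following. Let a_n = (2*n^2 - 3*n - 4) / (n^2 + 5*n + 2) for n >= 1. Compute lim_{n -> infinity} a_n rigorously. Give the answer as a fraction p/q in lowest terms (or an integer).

Divide numerator and denominator by n^2, the highest power:
numerator / n^2 = 2 - 3/n - 4/n^2
denominator / n^2 = 1 + 5/n + 2/n^2
As n -> infinity, all terms of the form c/n^k (k >= 1) tend to 0.
So numerator / n^2 -> 2 and denominator / n^2 -> 1.
Therefore lim a_n = 2.

2


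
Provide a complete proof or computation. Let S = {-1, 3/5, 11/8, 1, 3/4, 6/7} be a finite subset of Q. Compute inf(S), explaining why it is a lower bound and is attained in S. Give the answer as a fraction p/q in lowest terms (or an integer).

S is finite, so inf(S) = min(S).
Sorted increasing:
-1, 3/5, 3/4, 6/7, 1, 11/8
The extremum is -1.
For every x in S, x >= -1. And -1 is in S, so it is attained.
Therefore inf(S) = -1.

-1


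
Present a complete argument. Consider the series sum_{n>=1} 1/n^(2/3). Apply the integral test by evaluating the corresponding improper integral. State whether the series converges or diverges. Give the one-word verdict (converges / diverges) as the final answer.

Let f(x) = x^(-2/3). Then f is positive, continuous, and decreasing on [1, infinity), so the integral test applies.
Compute the improper integral int_{1}^infinity f(x) dx:
  antiderivative F(x) = 3*x^(1/3).
  As x -> infinity, F(x) -> infinity (since p = 2/3 < 1).
  So the integral diverges. By the integral test, the series diverges.

diverges


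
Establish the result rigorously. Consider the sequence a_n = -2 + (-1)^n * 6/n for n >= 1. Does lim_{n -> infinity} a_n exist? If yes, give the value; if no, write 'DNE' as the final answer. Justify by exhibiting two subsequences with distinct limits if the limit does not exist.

Examine the behaviour of a_n along subsequences.
Even-n subsequence a_{2k} = -2 + 6/(2k) -> -2. Odd-n subsequence a_{2k+1} = -2 - 6/(2k+1) -> -2. Both tend to -2, which suggests the limit is -2; verify directly.
|a_n - (-2)| = |(-1)^n * 6/n| = 6/n for every n >= 1.
Given epsilon > 0, choose a positive integer N > 6/epsilon. Then for all n >= N, |a_n - (-2)| = 6/n <= 6/N < epsilon.
So by the definition of the limit, lim a_n exists and equals -2.

-2


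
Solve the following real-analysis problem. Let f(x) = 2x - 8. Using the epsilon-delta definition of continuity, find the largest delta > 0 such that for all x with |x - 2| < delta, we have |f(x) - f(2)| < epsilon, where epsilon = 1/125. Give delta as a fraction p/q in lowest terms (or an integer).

We compute f(2) = 2*(2) - 8 = -4.
|f(x) - f(2)| = |2x - 8 - (-4)| = |2(x - 2)| = 2|x - 2|.
We need 2|x - 2| < 1/125, i.e. |x - 2| < 1/125 / 2 = 1/250.
So any delta <= 1/250 works. Conversely, if delta > 1/250, then x = 2 + 1/250 satisfies |x - 2| = 1/250 < delta but |f(x) - f(2)| = 2 * 1/250 = 1/125, which is not < 1/125; so no larger delta works.
Hence the largest such delta is 1/250.

1/250


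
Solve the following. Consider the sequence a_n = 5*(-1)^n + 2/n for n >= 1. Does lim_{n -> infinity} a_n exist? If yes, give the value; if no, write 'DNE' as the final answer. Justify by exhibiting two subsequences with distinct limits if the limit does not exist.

Examine the behaviour of a_n along subsequences.
a_{2k} = 5 + 2/(2k) -> 5. a_{2k+1} = -5 + 2/(2k+1) -> -5.
Since these two subsequential limits are 5 and -5, distinct, the full sequence cannot converge (a convergent sequence has all subsequences tending to the same limit). So lim a_n does not exist.

DNE


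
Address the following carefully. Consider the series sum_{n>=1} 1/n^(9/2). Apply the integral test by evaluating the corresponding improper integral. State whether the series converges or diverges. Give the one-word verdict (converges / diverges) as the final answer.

Let f(x) = x^(-9/2). Then f is positive, continuous, and decreasing on [1, infinity), so the integral test applies.
Compute the improper integral int_{1}^infinity f(x) dx:
  antiderivative F(x) = -2/(7*x^(7/2)).
  As x -> infinity, F(x) -> 0 (since p = 9/2 > 1).
  So int = F(infinity) - F(1) = 0 - (-2/7) = 2/7.
  Finite, so by the integral test, the series converges.

converges


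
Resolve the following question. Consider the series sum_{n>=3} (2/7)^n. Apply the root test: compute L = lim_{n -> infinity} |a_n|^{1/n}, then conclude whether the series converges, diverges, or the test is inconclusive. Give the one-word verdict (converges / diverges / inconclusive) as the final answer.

Let a_n denote the general term. Form |a_n|^(1/n) and simplify:
|a_n|^(1/n) = 2/7
Take the limit as n -> infinity: L = 2/7.
Since L = 2/7 < 1, the root test implies convergence.

converges


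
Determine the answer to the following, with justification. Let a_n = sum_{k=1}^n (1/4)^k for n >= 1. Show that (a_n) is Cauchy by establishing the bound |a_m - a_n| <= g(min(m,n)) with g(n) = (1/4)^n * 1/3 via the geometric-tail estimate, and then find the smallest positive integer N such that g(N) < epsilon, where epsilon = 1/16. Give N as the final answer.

For m > n >= 1: |a_m - a_n| = sum_{k=n+1}^m (1/4)^k < sum_{k=n+1}^infinity (1/4)^k = (1/4)^(n+1) / (1 - 1/4) = (1/4)^n * (1/4) * (4/3) = (1/4)^n * 1/3.
So g(n) = (1/4)^n / 3. Since g(n) -> 0, (a_n) is Cauchy.
Now solve g(N) < 1/16: (1/4)^N / 3 < 1/16 <=> 4^N > 1 / (3 * 1/16) = 16/3.
Check powers of 4: 4^1 = 4 <= 16/3, 4^2 = 16 > 16/3.
So the smallest such N is 2. Check: g(2) = 1/(3 * 16) = 1/48 < 1/16.

2


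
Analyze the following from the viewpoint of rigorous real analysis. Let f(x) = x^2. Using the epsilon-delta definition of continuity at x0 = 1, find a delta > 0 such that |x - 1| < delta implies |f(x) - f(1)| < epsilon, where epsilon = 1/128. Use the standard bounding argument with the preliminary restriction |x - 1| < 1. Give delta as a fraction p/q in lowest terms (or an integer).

Factor: |x^2 - (1)^2| = |x - 1| * |x + 1|.
Impose |x - 1| < 1 first. Then |x + 1| = |(x - 1) + 2*(1)| <= |x - 1| + 2*|1| < 1 + 2 = 3.
So |x^2 - (1)^2| < delta * 3.
We need delta * 3 <= 1/128, i.e. delta <= 1/128/3 = 1/384.
Since 1/384 < 1, this is tighter than 1; take delta = 1/384.
So delta = 1/384 works.

1/384


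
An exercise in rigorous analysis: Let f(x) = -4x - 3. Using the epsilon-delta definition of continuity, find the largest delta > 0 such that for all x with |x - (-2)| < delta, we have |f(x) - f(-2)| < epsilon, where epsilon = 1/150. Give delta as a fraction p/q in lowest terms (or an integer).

We compute f(-2) = -4*(-2) - 3 = 5.
|f(x) - f(-2)| = |-4x - 3 - (5)| = |-4(x - (-2))| = 4|x - (-2)|.
We need 4|x - (-2)| < 1/150, i.e. |x - (-2)| < 1/150 / 4 = 1/600.
So any delta <= 1/600 works. Conversely, if delta > 1/600, then x = -2 + 1/600 satisfies |x - (-2)| = 1/600 < delta but |f(x) - f(-2)| = 4 * 1/600 = 1/150, which is not < 1/150; so no larger delta works.
Hence the largest such delta is 1/600.

1/600


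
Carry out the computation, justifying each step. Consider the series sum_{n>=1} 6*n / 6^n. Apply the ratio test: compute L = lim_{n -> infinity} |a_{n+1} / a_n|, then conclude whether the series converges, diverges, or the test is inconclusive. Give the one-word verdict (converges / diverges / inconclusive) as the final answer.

Let a_n denote the general term. Form the ratio a_{n+1}/a_n and simplify:
a_{n+1}/a_n = (n + 1)/(6*n)
Take the limit as n -> infinity: L = 1/6.
Since L = 1/6 < 1, the ratio test implies the series converges.

converges


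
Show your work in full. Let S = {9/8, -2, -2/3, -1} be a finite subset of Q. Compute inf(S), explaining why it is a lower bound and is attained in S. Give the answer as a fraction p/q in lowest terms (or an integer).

S is finite, so inf(S) = min(S).
Sorted increasing:
-2, -1, -2/3, 9/8
The extremum is -2.
For every x in S, x >= -2. And -2 is in S, so it is attained.
Therefore inf(S) = -2.

-2


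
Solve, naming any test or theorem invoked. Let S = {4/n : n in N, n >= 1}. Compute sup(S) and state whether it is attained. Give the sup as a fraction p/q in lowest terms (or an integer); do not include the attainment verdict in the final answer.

Analysis:
- Values: 4, 2, 4/3, 1, ... strictly decreasing.
- The maximum is 4 (n=1); sup = 4 (attained).
- The set is bounded below by 0; 4/n -> 0 so 0 is the greatest lower bound.
- 0 is not in the set, so inf = 0 is not attained.
Conclusion: sup(S) = 4, attained in S.

4


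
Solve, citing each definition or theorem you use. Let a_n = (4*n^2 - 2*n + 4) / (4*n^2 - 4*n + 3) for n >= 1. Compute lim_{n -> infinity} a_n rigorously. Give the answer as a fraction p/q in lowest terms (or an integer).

Divide numerator and denominator by n^2, the highest power:
numerator / n^2 = 4 - 2/n + 4/n^2
denominator / n^2 = 4 - 4/n + 3/n^2
As n -> infinity, all terms of the form c/n^k (k >= 1) tend to 0.
So numerator / n^2 -> 4 and denominator / n^2 -> 4.
Therefore lim a_n = 1.

1


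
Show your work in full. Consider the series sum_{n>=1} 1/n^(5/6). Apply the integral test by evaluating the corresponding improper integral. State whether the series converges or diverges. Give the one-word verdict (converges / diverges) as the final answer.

Let f(x) = x^(-5/6). Then f is positive, continuous, and decreasing on [1, infinity), so the integral test applies.
Compute the improper integral int_{1}^infinity f(x) dx:
  antiderivative F(x) = 6*x^(1/6).
  As x -> infinity, F(x) -> infinity (since p = 5/6 < 1).
  So the integral diverges. By the integral test, the series diverges.

diverges


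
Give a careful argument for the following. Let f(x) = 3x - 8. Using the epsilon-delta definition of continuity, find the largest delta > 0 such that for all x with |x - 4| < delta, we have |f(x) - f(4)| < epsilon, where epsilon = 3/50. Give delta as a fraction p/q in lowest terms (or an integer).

We compute f(4) = 3*(4) - 8 = 4.
|f(x) - f(4)| = |3x - 8 - (4)| = |3(x - 4)| = 3|x - 4|.
We need 3|x - 4| < 3/50, i.e. |x - 4| < 3/50 / 3 = 1/50.
So any delta <= 1/50 works. Conversely, if delta > 1/50, then x = 4 + 1/50 satisfies |x - 4| = 1/50 < delta but |f(x) - f(4)| = 3 * 1/50 = 3/50, which is not < 3/50; so no larger delta works.
Hence the largest such delta is 1/50.

1/50
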